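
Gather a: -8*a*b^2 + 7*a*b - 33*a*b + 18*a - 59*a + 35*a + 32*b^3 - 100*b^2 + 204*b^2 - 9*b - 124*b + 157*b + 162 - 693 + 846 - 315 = a*(-8*b^2 - 26*b - 6) + 32*b^3 + 104*b^2 + 24*b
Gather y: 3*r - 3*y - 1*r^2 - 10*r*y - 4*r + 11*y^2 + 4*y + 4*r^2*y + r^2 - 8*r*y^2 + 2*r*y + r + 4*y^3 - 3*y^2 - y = 4*y^3 + y^2*(8 - 8*r) + y*(4*r^2 - 8*r)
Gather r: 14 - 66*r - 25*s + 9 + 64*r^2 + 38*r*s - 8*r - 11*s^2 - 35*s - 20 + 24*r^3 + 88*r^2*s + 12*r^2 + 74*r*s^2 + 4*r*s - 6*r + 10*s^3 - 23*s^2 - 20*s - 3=24*r^3 + r^2*(88*s + 76) + r*(74*s^2 + 42*s - 80) + 10*s^3 - 34*s^2 - 80*s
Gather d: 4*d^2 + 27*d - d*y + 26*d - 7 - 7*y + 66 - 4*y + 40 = 4*d^2 + d*(53 - y) - 11*y + 99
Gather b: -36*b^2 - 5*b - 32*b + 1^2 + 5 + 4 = -36*b^2 - 37*b + 10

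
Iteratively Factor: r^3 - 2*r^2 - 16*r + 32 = (r - 4)*(r^2 + 2*r - 8) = (r - 4)*(r - 2)*(r + 4)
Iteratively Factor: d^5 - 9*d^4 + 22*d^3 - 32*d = (d + 1)*(d^4 - 10*d^3 + 32*d^2 - 32*d) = (d - 4)*(d + 1)*(d^3 - 6*d^2 + 8*d) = (d - 4)^2*(d + 1)*(d^2 - 2*d) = (d - 4)^2*(d - 2)*(d + 1)*(d)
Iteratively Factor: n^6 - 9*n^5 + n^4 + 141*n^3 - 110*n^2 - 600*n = (n - 5)*(n^5 - 4*n^4 - 19*n^3 + 46*n^2 + 120*n) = (n - 5)*(n + 2)*(n^4 - 6*n^3 - 7*n^2 + 60*n) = n*(n - 5)*(n + 2)*(n^3 - 6*n^2 - 7*n + 60) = n*(n - 5)*(n + 2)*(n + 3)*(n^2 - 9*n + 20) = n*(n - 5)*(n - 4)*(n + 2)*(n + 3)*(n - 5)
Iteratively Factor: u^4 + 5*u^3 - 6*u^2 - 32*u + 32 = (u + 4)*(u^3 + u^2 - 10*u + 8) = (u + 4)^2*(u^2 - 3*u + 2) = (u - 1)*(u + 4)^2*(u - 2)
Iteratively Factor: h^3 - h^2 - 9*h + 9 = (h - 3)*(h^2 + 2*h - 3) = (h - 3)*(h + 3)*(h - 1)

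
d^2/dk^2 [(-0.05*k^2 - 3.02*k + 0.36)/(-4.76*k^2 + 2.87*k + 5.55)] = (138.218024*k^3 - 41.015016*k^2 + 508.202352*k - 118.079418)/(107.850176*k^6 - 195.081936*k^5 - 259.626108*k^4 + 431.278057*k^3 + 302.715315*k^2 - 265.209525*k - 170.953875)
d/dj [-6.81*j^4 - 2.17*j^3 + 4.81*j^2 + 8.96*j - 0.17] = -27.24*j^3 - 6.51*j^2 + 9.62*j + 8.96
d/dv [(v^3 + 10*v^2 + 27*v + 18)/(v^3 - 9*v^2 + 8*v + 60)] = (-19*v^4 - 38*v^3 + 449*v^2 + 1524*v + 1476)/(v^6 - 18*v^5 + 97*v^4 - 24*v^3 - 1016*v^2 + 960*v + 3600)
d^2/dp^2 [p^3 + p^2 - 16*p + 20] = 6*p + 2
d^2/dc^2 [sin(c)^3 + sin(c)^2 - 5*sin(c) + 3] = -9*sin(c)^3 - 4*sin(c)^2 + 11*sin(c) + 2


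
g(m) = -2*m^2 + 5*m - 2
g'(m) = 5 - 4*m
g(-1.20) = -10.88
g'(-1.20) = 9.80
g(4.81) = -24.22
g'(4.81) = -14.24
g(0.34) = -0.53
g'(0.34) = 3.64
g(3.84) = -12.29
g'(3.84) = -10.36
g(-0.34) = -3.93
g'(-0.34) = 6.36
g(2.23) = -0.80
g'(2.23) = -3.92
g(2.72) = -3.20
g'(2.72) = -5.88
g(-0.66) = -6.17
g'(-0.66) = 7.64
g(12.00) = -230.00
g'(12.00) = -43.00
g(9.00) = -119.00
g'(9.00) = -31.00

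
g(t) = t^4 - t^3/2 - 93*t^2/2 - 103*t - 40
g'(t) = 4*t^3 - 3*t^2/2 - 93*t - 103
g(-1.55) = 15.57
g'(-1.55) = 22.65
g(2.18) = -468.12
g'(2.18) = -271.43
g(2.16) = -462.70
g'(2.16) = -270.57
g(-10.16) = 7386.40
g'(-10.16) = -3508.05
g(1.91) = -396.54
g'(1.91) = -258.23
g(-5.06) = 10.93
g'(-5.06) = -189.04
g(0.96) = -181.33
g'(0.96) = -190.12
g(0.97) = -183.23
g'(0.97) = -190.97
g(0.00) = -40.00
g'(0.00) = -103.00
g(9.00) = 1463.00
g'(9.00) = 1854.50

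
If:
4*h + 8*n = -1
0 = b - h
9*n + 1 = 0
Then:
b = -1/36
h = -1/36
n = -1/9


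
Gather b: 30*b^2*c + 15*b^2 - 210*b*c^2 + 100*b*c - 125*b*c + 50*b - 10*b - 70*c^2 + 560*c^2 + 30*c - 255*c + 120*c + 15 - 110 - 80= b^2*(30*c + 15) + b*(-210*c^2 - 25*c + 40) + 490*c^2 - 105*c - 175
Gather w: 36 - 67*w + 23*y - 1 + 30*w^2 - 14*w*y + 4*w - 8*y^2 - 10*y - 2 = 30*w^2 + w*(-14*y - 63) - 8*y^2 + 13*y + 33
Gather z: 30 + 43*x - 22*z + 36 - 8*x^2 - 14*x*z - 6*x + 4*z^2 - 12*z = -8*x^2 + 37*x + 4*z^2 + z*(-14*x - 34) + 66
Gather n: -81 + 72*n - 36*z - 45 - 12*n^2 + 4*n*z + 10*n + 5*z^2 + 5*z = -12*n^2 + n*(4*z + 82) + 5*z^2 - 31*z - 126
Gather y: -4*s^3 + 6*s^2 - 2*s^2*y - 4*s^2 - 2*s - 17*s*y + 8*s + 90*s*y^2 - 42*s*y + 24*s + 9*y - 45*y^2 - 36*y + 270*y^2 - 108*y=-4*s^3 + 2*s^2 + 30*s + y^2*(90*s + 225) + y*(-2*s^2 - 59*s - 135)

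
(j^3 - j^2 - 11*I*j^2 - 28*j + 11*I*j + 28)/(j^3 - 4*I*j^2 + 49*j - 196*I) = (j - 1)/(j + 7*I)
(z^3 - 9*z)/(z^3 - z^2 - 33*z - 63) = z*(z - 3)/(z^2 - 4*z - 21)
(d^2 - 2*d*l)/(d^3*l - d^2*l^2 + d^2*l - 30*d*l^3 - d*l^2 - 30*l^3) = d*(-d + 2*l)/(l*(-d^3 + d^2*l - d^2 + 30*d*l^2 + d*l + 30*l^2))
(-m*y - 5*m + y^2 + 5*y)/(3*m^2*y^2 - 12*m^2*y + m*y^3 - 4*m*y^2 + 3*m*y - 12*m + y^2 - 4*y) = (-m*y - 5*m + y^2 + 5*y)/(3*m^2*y^2 - 12*m^2*y + m*y^3 - 4*m*y^2 + 3*m*y - 12*m + y^2 - 4*y)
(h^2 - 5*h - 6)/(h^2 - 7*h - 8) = (h - 6)/(h - 8)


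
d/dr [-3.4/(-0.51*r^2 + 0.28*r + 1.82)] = (0.952 - 3.468*r)/(-0.51*r^2 + 0.28*r + 1.82)^2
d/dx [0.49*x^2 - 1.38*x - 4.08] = 0.98*x - 1.38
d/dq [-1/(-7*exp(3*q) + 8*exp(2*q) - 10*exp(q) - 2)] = (-21*exp(2*q) + 16*exp(q) - 10)*exp(q)/(7*exp(3*q) - 8*exp(2*q) + 10*exp(q) + 2)^2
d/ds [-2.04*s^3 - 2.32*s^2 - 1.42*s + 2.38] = -6.12*s^2 - 4.64*s - 1.42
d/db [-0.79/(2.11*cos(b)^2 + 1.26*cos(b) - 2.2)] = -(3.3338*cos(b) + 0.9954)*sin(b)/(2.11*cos(b)^2 + 1.26*cos(b) - 2.2)^2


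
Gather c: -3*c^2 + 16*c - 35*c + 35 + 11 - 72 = -3*c^2 - 19*c - 26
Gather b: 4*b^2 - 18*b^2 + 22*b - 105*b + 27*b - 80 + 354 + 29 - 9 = -14*b^2 - 56*b + 294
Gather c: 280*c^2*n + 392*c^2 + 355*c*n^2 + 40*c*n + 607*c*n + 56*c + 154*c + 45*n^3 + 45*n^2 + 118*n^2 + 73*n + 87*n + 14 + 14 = c^2*(280*n + 392) + c*(355*n^2 + 647*n + 210) + 45*n^3 + 163*n^2 + 160*n + 28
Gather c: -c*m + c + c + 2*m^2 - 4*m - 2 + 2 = c*(2 - m) + 2*m^2 - 4*m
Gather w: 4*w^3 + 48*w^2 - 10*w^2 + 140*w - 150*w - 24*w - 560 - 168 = 4*w^3 + 38*w^2 - 34*w - 728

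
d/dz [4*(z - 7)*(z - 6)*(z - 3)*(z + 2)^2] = 20*z^4 - 192*z^3 + 252*z^2 + 1072*z - 720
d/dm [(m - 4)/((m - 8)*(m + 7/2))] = 4*(-m^2 + 8*m - 46)/(4*m^4 - 36*m^3 - 143*m^2 + 1008*m + 3136)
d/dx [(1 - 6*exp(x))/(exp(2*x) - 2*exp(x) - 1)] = 2*(3*exp(2*x) - exp(x) + 4)*exp(x)/(exp(4*x) - 4*exp(3*x) + 2*exp(2*x) + 4*exp(x) + 1)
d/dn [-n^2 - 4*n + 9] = -2*n - 4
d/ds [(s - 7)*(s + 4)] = 2*s - 3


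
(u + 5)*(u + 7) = u^2 + 12*u + 35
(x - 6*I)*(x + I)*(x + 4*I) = x^3 - I*x^2 + 26*x + 24*I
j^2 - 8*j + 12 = (j - 6)*(j - 2)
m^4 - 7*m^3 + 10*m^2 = m^2*(m - 5)*(m - 2)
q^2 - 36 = (q - 6)*(q + 6)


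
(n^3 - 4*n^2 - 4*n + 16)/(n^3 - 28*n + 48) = (n + 2)/(n + 6)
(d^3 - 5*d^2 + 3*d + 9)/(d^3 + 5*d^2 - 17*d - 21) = (d - 3)/(d + 7)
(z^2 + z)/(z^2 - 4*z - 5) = z/(z - 5)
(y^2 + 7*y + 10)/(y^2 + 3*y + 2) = (y + 5)/(y + 1)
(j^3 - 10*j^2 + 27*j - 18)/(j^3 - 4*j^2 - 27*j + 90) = (j - 1)/(j + 5)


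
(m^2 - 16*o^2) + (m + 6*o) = m^2 + m - 16*o^2 + 6*o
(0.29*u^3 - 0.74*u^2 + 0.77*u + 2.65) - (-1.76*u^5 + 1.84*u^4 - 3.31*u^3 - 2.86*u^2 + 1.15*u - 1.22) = 1.76*u^5 - 1.84*u^4 + 3.6*u^3 + 2.12*u^2 - 0.38*u + 3.87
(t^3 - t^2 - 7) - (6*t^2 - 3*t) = t^3 - 7*t^2 + 3*t - 7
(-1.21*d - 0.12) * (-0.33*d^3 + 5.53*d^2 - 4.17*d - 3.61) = 0.3993*d^4 - 6.6517*d^3 + 4.3821*d^2 + 4.8685*d + 0.4332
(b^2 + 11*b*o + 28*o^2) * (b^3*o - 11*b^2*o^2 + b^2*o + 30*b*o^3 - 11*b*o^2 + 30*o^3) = b^5*o + b^4*o - 63*b^3*o^3 + 22*b^2*o^4 - 63*b^2*o^3 + 840*b*o^5 + 22*b*o^4 + 840*o^5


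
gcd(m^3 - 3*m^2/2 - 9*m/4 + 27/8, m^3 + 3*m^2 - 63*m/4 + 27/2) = m^2 - 3*m + 9/4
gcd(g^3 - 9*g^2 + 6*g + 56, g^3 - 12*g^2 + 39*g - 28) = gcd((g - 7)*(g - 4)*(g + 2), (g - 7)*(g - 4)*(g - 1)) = g^2 - 11*g + 28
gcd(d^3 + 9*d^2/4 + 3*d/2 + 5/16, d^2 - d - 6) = 1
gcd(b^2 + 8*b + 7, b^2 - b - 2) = b + 1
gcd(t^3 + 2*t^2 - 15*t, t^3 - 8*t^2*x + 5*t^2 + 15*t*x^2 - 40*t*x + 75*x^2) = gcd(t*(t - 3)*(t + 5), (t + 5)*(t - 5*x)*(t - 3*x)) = t + 5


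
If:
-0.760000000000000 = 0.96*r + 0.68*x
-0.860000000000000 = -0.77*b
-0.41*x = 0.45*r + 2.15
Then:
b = 1.12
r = 13.13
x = -19.66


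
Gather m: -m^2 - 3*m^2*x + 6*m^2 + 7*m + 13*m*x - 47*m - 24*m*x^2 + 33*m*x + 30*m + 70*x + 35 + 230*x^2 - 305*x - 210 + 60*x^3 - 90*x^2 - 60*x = m^2*(5 - 3*x) + m*(-24*x^2 + 46*x - 10) + 60*x^3 + 140*x^2 - 295*x - 175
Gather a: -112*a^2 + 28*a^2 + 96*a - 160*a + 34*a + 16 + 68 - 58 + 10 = -84*a^2 - 30*a + 36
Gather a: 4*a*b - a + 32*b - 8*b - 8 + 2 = a*(4*b - 1) + 24*b - 6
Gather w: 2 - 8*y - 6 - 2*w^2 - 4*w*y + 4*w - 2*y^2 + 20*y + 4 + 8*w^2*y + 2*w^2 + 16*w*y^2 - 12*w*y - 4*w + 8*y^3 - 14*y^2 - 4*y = 8*w^2*y + w*(16*y^2 - 16*y) + 8*y^3 - 16*y^2 + 8*y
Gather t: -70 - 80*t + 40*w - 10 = -80*t + 40*w - 80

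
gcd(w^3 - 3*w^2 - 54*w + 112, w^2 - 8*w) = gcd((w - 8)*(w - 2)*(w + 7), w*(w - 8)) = w - 8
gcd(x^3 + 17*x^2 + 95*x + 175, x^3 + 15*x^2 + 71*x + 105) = x^2 + 12*x + 35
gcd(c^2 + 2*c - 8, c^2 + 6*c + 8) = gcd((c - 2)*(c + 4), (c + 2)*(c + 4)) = c + 4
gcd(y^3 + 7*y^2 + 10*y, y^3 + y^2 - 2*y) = y^2 + 2*y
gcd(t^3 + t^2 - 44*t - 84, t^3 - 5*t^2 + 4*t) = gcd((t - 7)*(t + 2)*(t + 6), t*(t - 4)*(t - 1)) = 1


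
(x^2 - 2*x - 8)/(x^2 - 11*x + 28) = (x + 2)/(x - 7)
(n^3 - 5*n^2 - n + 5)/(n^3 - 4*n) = (n^3 - 5*n^2 - n + 5)/(n*(n^2 - 4))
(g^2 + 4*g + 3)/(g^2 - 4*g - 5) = (g + 3)/(g - 5)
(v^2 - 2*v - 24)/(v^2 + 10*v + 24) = (v - 6)/(v + 6)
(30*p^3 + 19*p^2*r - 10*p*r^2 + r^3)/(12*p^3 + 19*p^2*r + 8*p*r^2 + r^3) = (30*p^2 - 11*p*r + r^2)/(12*p^2 + 7*p*r + r^2)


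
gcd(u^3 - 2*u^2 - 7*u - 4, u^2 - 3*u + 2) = 1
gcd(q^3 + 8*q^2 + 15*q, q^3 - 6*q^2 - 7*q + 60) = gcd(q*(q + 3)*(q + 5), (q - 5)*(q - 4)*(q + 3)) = q + 3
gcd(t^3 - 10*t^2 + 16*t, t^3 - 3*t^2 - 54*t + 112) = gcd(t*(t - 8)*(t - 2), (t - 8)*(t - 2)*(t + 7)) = t^2 - 10*t + 16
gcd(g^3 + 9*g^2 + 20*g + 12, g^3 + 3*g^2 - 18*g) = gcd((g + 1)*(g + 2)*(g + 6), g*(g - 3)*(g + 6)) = g + 6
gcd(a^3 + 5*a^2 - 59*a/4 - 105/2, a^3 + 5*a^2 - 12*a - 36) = a + 6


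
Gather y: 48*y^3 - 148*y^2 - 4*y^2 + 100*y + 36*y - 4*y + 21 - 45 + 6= 48*y^3 - 152*y^2 + 132*y - 18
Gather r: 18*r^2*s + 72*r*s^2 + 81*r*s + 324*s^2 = 18*r^2*s + r*(72*s^2 + 81*s) + 324*s^2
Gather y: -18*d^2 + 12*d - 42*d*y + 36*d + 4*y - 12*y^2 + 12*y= -18*d^2 + 48*d - 12*y^2 + y*(16 - 42*d)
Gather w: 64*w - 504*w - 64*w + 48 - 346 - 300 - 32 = -504*w - 630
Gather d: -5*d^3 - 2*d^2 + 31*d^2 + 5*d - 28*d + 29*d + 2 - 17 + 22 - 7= -5*d^3 + 29*d^2 + 6*d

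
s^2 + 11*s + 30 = (s + 5)*(s + 6)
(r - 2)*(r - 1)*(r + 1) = r^3 - 2*r^2 - r + 2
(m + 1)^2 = m^2 + 2*m + 1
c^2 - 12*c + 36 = (c - 6)^2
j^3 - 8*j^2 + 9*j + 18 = (j - 6)*(j - 3)*(j + 1)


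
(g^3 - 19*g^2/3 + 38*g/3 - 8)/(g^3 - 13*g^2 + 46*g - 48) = (g - 4/3)/(g - 8)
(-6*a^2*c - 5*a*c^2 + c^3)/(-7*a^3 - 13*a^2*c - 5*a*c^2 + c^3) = c*(6*a - c)/(7*a^2 + 6*a*c - c^2)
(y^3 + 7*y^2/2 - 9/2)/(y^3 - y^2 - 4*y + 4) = (2*y^2 + 9*y + 9)/(2*(y^2 - 4))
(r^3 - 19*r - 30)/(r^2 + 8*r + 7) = (r^3 - 19*r - 30)/(r^2 + 8*r + 7)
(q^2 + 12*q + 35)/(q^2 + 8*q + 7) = (q + 5)/(q + 1)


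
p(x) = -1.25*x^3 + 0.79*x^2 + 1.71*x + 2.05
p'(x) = -3.75*x^2 + 1.58*x + 1.71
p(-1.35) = 4.26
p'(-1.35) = -7.26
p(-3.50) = 59.34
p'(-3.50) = -49.76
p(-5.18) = 188.13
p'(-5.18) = -107.10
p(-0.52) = 1.55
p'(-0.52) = -0.13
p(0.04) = 2.12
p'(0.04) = 1.77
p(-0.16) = 1.80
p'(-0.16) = 1.36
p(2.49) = -8.09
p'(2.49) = -17.61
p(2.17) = -3.29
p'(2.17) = -12.52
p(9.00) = -829.82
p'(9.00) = -287.82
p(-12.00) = 2255.29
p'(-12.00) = -557.25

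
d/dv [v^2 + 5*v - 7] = 2*v + 5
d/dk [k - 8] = 1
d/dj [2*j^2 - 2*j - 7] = 4*j - 2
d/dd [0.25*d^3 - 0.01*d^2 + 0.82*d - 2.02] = 0.75*d^2 - 0.02*d + 0.82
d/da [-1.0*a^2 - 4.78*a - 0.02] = -2.0*a - 4.78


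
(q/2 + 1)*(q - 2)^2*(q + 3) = q^4/2 + q^3/2 - 5*q^2 - 2*q + 12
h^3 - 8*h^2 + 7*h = h*(h - 7)*(h - 1)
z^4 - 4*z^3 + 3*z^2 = z^2*(z - 3)*(z - 1)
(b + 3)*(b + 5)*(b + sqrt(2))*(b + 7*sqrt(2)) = b^4 + 8*b^3 + 8*sqrt(2)*b^3 + 29*b^2 + 64*sqrt(2)*b^2 + 112*b + 120*sqrt(2)*b + 210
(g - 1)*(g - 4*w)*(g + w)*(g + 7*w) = g^4 + 4*g^3*w - g^3 - 25*g^2*w^2 - 4*g^2*w - 28*g*w^3 + 25*g*w^2 + 28*w^3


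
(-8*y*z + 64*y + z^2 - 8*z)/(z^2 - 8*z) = (-8*y + z)/z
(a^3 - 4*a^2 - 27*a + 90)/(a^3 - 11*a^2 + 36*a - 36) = (a + 5)/(a - 2)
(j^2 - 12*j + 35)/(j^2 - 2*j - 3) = (-j^2 + 12*j - 35)/(-j^2 + 2*j + 3)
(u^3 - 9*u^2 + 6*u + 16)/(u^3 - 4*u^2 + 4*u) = (u^2 - 7*u - 8)/(u*(u - 2))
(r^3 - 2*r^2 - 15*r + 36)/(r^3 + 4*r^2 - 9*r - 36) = (r - 3)/(r + 3)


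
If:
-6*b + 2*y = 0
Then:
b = y/3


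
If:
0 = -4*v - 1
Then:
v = -1/4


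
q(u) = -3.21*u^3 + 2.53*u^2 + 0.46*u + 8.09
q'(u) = -9.63*u^2 + 5.06*u + 0.46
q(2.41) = -21.04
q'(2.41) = -43.28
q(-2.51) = 73.64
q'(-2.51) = -72.91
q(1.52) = 3.36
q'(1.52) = -14.10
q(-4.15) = 279.18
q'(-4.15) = -186.39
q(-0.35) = 8.38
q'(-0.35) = -2.49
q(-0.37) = 8.43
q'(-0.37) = -2.73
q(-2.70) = 88.47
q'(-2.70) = -83.40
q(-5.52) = 622.55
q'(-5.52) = -320.90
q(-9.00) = 2548.97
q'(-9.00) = -825.11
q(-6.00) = 789.77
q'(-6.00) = -376.58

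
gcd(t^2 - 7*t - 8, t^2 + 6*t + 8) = 1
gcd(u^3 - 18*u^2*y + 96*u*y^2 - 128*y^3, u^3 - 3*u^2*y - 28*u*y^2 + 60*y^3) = -u + 2*y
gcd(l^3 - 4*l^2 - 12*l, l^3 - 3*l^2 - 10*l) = l^2 + 2*l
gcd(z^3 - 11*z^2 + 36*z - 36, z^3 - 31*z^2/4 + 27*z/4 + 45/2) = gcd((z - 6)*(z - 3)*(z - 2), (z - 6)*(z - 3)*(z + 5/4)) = z^2 - 9*z + 18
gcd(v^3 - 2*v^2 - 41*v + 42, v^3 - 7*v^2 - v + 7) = v^2 - 8*v + 7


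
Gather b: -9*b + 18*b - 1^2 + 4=9*b + 3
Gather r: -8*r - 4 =-8*r - 4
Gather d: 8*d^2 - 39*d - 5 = 8*d^2 - 39*d - 5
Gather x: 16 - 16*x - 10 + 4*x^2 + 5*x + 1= 4*x^2 - 11*x + 7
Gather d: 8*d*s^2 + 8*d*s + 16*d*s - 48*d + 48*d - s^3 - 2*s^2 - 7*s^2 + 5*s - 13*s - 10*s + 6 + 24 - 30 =d*(8*s^2 + 24*s) - s^3 - 9*s^2 - 18*s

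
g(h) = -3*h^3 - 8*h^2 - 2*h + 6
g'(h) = -9*h^2 - 16*h - 2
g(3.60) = -244.85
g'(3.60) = -176.24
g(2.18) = -67.46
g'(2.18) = -79.65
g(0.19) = 5.31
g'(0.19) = -5.36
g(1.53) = -26.53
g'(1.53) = -47.55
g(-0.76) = 4.22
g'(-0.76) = 4.96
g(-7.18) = 718.38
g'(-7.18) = -351.09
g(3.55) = -236.14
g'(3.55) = -172.22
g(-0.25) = 6.05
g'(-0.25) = 1.44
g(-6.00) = 378.00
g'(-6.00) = -230.00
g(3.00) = -153.00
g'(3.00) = -131.00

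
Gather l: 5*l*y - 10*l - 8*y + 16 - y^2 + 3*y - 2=l*(5*y - 10) - y^2 - 5*y + 14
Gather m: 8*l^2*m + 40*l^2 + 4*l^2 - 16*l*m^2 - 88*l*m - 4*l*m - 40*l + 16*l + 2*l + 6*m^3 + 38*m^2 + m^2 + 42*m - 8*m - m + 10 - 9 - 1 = 44*l^2 - 22*l + 6*m^3 + m^2*(39 - 16*l) + m*(8*l^2 - 92*l + 33)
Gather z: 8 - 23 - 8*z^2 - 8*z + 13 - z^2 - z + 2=-9*z^2 - 9*z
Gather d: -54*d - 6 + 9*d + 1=-45*d - 5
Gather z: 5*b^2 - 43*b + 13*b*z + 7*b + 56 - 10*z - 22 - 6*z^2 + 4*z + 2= 5*b^2 - 36*b - 6*z^2 + z*(13*b - 6) + 36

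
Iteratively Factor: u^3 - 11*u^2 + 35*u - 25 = (u - 5)*(u^2 - 6*u + 5) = (u - 5)^2*(u - 1)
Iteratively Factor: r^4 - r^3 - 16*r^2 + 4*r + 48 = (r - 2)*(r^3 + r^2 - 14*r - 24) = (r - 2)*(r + 3)*(r^2 - 2*r - 8) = (r - 2)*(r + 2)*(r + 3)*(r - 4)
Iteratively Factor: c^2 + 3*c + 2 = (c + 1)*(c + 2)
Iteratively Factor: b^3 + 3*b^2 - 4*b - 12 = (b + 3)*(b^2 - 4) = (b + 2)*(b + 3)*(b - 2)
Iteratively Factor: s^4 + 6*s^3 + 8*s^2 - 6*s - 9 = (s + 3)*(s^3 + 3*s^2 - s - 3) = (s + 3)^2*(s^2 - 1) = (s - 1)*(s + 3)^2*(s + 1)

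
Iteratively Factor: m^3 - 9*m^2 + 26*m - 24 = (m - 3)*(m^2 - 6*m + 8) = (m - 4)*(m - 3)*(m - 2)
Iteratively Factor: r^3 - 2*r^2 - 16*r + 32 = (r - 4)*(r^2 + 2*r - 8) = (r - 4)*(r + 4)*(r - 2)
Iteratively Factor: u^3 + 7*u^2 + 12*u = (u + 4)*(u^2 + 3*u) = u*(u + 4)*(u + 3)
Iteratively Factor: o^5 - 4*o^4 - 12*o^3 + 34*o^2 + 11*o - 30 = (o - 1)*(o^4 - 3*o^3 - 15*o^2 + 19*o + 30) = (o - 5)*(o - 1)*(o^3 + 2*o^2 - 5*o - 6) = (o - 5)*(o - 1)*(o + 1)*(o^2 + o - 6) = (o - 5)*(o - 2)*(o - 1)*(o + 1)*(o + 3)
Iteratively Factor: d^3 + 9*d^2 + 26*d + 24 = (d + 2)*(d^2 + 7*d + 12) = (d + 2)*(d + 3)*(d + 4)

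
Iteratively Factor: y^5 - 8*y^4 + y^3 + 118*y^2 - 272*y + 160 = (y - 1)*(y^4 - 7*y^3 - 6*y^2 + 112*y - 160) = (y - 1)*(y + 4)*(y^3 - 11*y^2 + 38*y - 40) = (y - 2)*(y - 1)*(y + 4)*(y^2 - 9*y + 20) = (y - 5)*(y - 2)*(y - 1)*(y + 4)*(y - 4)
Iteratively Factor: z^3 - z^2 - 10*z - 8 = (z + 2)*(z^2 - 3*z - 4) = (z - 4)*(z + 2)*(z + 1)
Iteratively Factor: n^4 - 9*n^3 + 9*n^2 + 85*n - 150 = (n + 3)*(n^3 - 12*n^2 + 45*n - 50) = (n - 5)*(n + 3)*(n^2 - 7*n + 10) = (n - 5)*(n - 2)*(n + 3)*(n - 5)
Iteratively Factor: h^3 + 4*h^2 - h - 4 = (h - 1)*(h^2 + 5*h + 4) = (h - 1)*(h + 4)*(h + 1)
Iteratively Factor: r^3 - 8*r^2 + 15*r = (r - 3)*(r^2 - 5*r) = (r - 5)*(r - 3)*(r)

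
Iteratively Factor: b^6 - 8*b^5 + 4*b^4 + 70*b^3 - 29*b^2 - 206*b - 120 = (b + 1)*(b^5 - 9*b^4 + 13*b^3 + 57*b^2 - 86*b - 120) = (b + 1)*(b + 2)*(b^4 - 11*b^3 + 35*b^2 - 13*b - 60) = (b - 4)*(b + 1)*(b + 2)*(b^3 - 7*b^2 + 7*b + 15) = (b - 5)*(b - 4)*(b + 1)*(b + 2)*(b^2 - 2*b - 3) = (b - 5)*(b - 4)*(b + 1)^2*(b + 2)*(b - 3)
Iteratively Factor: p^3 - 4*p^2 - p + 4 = (p - 4)*(p^2 - 1) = (p - 4)*(p + 1)*(p - 1)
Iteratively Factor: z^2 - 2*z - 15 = (z - 5)*(z + 3)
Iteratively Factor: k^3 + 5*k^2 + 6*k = (k + 2)*(k^2 + 3*k) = k*(k + 2)*(k + 3)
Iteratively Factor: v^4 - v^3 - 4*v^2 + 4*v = (v - 1)*(v^3 - 4*v) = (v - 2)*(v - 1)*(v^2 + 2*v) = (v - 2)*(v - 1)*(v + 2)*(v)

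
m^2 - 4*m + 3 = (m - 3)*(m - 1)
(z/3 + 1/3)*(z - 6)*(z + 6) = z^3/3 + z^2/3 - 12*z - 12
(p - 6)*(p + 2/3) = p^2 - 16*p/3 - 4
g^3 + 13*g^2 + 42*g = g*(g + 6)*(g + 7)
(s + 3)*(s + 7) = s^2 + 10*s + 21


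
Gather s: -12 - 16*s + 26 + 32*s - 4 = 16*s + 10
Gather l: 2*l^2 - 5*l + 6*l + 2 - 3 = 2*l^2 + l - 1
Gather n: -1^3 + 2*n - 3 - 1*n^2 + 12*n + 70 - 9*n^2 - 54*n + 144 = -10*n^2 - 40*n + 210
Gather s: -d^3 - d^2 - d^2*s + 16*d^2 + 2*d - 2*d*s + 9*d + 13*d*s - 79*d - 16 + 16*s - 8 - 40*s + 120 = -d^3 + 15*d^2 - 68*d + s*(-d^2 + 11*d - 24) + 96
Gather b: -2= -2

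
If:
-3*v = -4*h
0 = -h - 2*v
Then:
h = 0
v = 0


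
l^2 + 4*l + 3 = (l + 1)*(l + 3)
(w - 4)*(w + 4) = w^2 - 16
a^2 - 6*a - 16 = (a - 8)*(a + 2)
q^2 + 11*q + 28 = (q + 4)*(q + 7)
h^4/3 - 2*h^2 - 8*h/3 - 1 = (h/3 + 1/3)*(h - 3)*(h + 1)^2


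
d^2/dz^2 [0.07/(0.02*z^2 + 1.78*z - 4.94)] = (-5.6e-5*z^2 - 0.004984*z + 0.07*(0.04*z + 1.78)*(0.08*z + 3.56) + 0.013832)/(0.02*z^2 + 1.78*z - 4.94)^3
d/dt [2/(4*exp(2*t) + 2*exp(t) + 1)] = (-16*exp(t) - 4)*exp(t)/(4*exp(2*t) + 2*exp(t) + 1)^2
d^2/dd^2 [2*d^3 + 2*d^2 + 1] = 12*d + 4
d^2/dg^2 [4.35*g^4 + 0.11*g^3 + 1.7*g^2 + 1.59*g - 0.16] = 52.2*g^2 + 0.66*g + 3.4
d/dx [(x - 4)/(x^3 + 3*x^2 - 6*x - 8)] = (x^3 + 3*x^2 - 6*x - 3*(x - 4)*(x^2 + 2*x - 2) - 8)/(x^3 + 3*x^2 - 6*x - 8)^2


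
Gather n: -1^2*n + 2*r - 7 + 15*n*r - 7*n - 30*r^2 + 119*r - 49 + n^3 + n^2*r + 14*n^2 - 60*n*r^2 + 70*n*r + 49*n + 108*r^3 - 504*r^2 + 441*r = n^3 + n^2*(r + 14) + n*(-60*r^2 + 85*r + 41) + 108*r^3 - 534*r^2 + 562*r - 56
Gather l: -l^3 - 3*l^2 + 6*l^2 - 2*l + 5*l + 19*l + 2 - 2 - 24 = -l^3 + 3*l^2 + 22*l - 24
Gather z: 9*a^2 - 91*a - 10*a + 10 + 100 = 9*a^2 - 101*a + 110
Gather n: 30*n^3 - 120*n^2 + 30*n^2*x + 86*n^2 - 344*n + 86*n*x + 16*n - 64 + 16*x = 30*n^3 + n^2*(30*x - 34) + n*(86*x - 328) + 16*x - 64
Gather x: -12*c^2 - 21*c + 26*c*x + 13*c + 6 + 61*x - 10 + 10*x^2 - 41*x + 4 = -12*c^2 - 8*c + 10*x^2 + x*(26*c + 20)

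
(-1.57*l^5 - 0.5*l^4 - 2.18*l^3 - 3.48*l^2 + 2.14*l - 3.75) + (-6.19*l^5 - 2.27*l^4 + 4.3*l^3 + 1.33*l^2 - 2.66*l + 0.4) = -7.76*l^5 - 2.77*l^4 + 2.12*l^3 - 2.15*l^2 - 0.52*l - 3.35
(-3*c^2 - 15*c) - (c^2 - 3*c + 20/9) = -4*c^2 - 12*c - 20/9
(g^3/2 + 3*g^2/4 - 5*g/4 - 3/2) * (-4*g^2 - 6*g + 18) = -2*g^5 - 6*g^4 + 19*g^3/2 + 27*g^2 - 27*g/2 - 27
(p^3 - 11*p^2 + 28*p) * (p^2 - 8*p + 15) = p^5 - 19*p^4 + 131*p^3 - 389*p^2 + 420*p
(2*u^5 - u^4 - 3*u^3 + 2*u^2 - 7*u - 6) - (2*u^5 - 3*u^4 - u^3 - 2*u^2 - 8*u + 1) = 2*u^4 - 2*u^3 + 4*u^2 + u - 7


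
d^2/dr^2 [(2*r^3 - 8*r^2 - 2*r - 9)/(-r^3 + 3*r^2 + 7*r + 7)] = 4*(r^6 - 18*r^5 + 60*r^4 - 8*r^3 - 330*r^2 + 168*r + 273)/(r^9 - 9*r^8 + 6*r^7 + 78*r^6 + 84*r^5 - 336*r^4 - 1078*r^3 - 1470*r^2 - 1029*r - 343)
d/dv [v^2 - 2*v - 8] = 2*v - 2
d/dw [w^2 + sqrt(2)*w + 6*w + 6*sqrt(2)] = 2*w + sqrt(2) + 6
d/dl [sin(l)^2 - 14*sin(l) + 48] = 2*(sin(l) - 7)*cos(l)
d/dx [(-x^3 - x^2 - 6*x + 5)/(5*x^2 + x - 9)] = (-5*x^4 - 2*x^3 + 56*x^2 - 32*x + 49)/(25*x^4 + 10*x^3 - 89*x^2 - 18*x + 81)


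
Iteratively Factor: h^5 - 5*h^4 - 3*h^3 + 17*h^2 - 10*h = (h + 2)*(h^4 - 7*h^3 + 11*h^2 - 5*h) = (h - 5)*(h + 2)*(h^3 - 2*h^2 + h) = h*(h - 5)*(h + 2)*(h^2 - 2*h + 1) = h*(h - 5)*(h - 1)*(h + 2)*(h - 1)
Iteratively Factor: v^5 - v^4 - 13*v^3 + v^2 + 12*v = (v - 1)*(v^4 - 13*v^2 - 12*v) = (v - 4)*(v - 1)*(v^3 + 4*v^2 + 3*v) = v*(v - 4)*(v - 1)*(v^2 + 4*v + 3) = v*(v - 4)*(v - 1)*(v + 3)*(v + 1)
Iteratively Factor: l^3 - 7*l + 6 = (l - 2)*(l^2 + 2*l - 3) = (l - 2)*(l - 1)*(l + 3)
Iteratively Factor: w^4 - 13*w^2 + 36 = (w + 2)*(w^3 - 2*w^2 - 9*w + 18) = (w - 3)*(w + 2)*(w^2 + w - 6) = (w - 3)*(w - 2)*(w + 2)*(w + 3)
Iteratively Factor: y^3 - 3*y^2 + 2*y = (y - 1)*(y^2 - 2*y) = (y - 2)*(y - 1)*(y)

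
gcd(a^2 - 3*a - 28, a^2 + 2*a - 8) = a + 4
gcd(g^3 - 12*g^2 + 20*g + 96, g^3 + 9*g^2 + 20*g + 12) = g + 2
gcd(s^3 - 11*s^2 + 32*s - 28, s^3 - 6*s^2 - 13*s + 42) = s^2 - 9*s + 14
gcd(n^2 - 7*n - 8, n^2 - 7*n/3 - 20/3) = 1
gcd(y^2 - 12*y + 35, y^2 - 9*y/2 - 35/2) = y - 7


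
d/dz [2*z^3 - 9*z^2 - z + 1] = 6*z^2 - 18*z - 1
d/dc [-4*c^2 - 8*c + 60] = -8*c - 8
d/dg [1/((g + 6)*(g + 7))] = (-2*g - 13)/(g^4 + 26*g^3 + 253*g^2 + 1092*g + 1764)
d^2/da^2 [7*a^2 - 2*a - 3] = 14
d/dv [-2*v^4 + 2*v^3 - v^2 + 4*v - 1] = -8*v^3 + 6*v^2 - 2*v + 4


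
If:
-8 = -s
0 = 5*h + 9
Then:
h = -9/5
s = 8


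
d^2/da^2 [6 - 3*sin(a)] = 3*sin(a)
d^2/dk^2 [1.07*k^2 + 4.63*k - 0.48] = 2.14000000000000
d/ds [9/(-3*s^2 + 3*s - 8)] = 27*(2*s - 1)/(3*s^2 - 3*s + 8)^2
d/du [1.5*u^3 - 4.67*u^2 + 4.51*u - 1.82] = 4.5*u^2 - 9.34*u + 4.51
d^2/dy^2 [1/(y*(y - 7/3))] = 6*(27*y^2 - 63*y + 49)/(y^3*(27*y^3 - 189*y^2 + 441*y - 343))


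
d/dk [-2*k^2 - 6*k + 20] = -4*k - 6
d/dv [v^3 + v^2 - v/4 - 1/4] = 3*v^2 + 2*v - 1/4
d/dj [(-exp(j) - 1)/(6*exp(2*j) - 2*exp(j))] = (3*exp(2*j) + 6*exp(j) - 1)*exp(-j)/(2*(9*exp(2*j) - 6*exp(j) + 1))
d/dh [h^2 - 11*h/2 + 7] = 2*h - 11/2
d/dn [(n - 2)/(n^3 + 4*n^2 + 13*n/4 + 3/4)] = 4*(-4*n^2 + 6*n + 29)/(8*n^5 + 60*n^4 + 150*n^3 + 145*n^2 + 60*n + 9)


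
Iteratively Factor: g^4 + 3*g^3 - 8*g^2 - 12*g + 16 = (g + 4)*(g^3 - g^2 - 4*g + 4) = (g - 2)*(g + 4)*(g^2 + g - 2) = (g - 2)*(g - 1)*(g + 4)*(g + 2)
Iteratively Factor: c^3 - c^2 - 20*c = (c - 5)*(c^2 + 4*c) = (c - 5)*(c + 4)*(c)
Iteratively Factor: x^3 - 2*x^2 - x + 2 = (x - 2)*(x^2 - 1) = (x - 2)*(x + 1)*(x - 1)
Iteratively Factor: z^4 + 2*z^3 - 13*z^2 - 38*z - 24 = (z + 1)*(z^3 + z^2 - 14*z - 24) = (z + 1)*(z + 2)*(z^2 - z - 12) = (z - 4)*(z + 1)*(z + 2)*(z + 3)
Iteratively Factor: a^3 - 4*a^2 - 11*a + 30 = (a - 5)*(a^2 + a - 6) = (a - 5)*(a + 3)*(a - 2)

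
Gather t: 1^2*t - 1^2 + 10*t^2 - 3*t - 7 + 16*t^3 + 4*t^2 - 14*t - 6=16*t^3 + 14*t^2 - 16*t - 14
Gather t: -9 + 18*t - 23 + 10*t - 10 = 28*t - 42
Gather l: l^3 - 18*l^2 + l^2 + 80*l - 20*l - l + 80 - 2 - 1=l^3 - 17*l^2 + 59*l + 77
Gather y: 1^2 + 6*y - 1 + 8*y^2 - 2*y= 8*y^2 + 4*y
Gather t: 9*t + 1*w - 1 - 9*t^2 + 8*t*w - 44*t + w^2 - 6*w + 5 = -9*t^2 + t*(8*w - 35) + w^2 - 5*w + 4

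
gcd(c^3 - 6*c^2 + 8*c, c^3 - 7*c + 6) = c - 2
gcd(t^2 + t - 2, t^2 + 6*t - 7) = t - 1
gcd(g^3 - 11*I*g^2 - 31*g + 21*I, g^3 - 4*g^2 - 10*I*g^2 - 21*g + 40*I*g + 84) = g^2 - 10*I*g - 21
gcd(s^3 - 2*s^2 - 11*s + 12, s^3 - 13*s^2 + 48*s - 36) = s - 1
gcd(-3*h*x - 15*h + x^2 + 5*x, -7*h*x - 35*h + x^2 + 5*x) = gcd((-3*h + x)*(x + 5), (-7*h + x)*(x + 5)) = x + 5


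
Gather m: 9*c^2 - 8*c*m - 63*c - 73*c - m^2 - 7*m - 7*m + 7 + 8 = 9*c^2 - 136*c - m^2 + m*(-8*c - 14) + 15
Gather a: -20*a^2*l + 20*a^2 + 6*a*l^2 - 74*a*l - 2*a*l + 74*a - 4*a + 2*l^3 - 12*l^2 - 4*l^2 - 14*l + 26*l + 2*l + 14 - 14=a^2*(20 - 20*l) + a*(6*l^2 - 76*l + 70) + 2*l^3 - 16*l^2 + 14*l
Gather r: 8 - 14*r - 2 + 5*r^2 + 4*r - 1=5*r^2 - 10*r + 5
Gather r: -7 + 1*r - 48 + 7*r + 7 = 8*r - 48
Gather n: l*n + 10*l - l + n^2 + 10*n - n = 9*l + n^2 + n*(l + 9)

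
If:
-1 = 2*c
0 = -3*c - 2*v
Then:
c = -1/2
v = 3/4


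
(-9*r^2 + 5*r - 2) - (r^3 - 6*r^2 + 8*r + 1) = -r^3 - 3*r^2 - 3*r - 3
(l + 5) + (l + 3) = 2*l + 8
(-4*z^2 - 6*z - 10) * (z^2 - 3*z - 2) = -4*z^4 + 6*z^3 + 16*z^2 + 42*z + 20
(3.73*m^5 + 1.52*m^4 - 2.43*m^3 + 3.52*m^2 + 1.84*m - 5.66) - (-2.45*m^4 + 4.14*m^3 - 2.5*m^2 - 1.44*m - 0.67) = 3.73*m^5 + 3.97*m^4 - 6.57*m^3 + 6.02*m^2 + 3.28*m - 4.99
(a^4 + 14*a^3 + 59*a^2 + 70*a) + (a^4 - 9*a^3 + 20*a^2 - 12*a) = 2*a^4 + 5*a^3 + 79*a^2 + 58*a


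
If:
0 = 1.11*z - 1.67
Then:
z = 1.50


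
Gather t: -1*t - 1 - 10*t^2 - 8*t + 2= -10*t^2 - 9*t + 1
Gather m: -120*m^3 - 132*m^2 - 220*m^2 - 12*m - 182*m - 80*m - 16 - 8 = -120*m^3 - 352*m^2 - 274*m - 24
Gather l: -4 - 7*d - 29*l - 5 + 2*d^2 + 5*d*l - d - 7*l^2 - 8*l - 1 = 2*d^2 - 8*d - 7*l^2 + l*(5*d - 37) - 10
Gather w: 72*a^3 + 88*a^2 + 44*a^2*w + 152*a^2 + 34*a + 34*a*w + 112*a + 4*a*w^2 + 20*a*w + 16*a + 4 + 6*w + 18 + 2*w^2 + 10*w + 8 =72*a^3 + 240*a^2 + 162*a + w^2*(4*a + 2) + w*(44*a^2 + 54*a + 16) + 30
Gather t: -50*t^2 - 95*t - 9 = -50*t^2 - 95*t - 9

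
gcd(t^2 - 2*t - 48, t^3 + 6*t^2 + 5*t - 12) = 1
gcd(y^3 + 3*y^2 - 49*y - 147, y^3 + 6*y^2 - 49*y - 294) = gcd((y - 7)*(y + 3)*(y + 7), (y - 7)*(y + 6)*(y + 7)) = y^2 - 49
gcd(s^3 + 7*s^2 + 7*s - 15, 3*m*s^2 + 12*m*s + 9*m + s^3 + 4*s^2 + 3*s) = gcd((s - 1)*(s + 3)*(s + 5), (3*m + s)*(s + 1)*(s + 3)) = s + 3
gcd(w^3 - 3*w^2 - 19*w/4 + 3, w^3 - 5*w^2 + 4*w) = w - 4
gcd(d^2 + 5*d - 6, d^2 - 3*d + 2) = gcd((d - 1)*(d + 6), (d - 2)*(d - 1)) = d - 1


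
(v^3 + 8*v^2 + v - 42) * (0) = 0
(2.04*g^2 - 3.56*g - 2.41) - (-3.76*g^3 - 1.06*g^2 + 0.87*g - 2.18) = 3.76*g^3 + 3.1*g^2 - 4.43*g - 0.23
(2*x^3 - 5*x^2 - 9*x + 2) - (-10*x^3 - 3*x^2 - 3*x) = 12*x^3 - 2*x^2 - 6*x + 2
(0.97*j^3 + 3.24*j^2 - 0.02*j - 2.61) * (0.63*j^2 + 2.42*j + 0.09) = 0.6111*j^5 + 4.3886*j^4 + 7.9155*j^3 - 1.4011*j^2 - 6.318*j - 0.2349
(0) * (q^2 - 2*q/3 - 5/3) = 0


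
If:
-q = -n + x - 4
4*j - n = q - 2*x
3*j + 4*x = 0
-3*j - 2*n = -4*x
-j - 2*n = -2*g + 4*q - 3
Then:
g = 179/62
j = 16/31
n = -48/31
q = 88/31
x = -12/31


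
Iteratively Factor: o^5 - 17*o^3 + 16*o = (o + 1)*(o^4 - o^3 - 16*o^2 + 16*o) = (o + 1)*(o + 4)*(o^3 - 5*o^2 + 4*o) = (o - 4)*(o + 1)*(o + 4)*(o^2 - o) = (o - 4)*(o - 1)*(o + 1)*(o + 4)*(o)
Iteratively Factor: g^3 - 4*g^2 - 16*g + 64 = (g + 4)*(g^2 - 8*g + 16) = (g - 4)*(g + 4)*(g - 4)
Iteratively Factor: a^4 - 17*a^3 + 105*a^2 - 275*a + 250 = (a - 5)*(a^3 - 12*a^2 + 45*a - 50) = (a - 5)^2*(a^2 - 7*a + 10) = (a - 5)^2*(a - 2)*(a - 5)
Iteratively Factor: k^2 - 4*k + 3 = (k - 3)*(k - 1)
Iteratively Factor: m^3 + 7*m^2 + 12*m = (m + 4)*(m^2 + 3*m) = m*(m + 4)*(m + 3)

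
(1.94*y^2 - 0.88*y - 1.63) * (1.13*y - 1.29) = 2.1922*y^3 - 3.497*y^2 - 0.7067*y + 2.1027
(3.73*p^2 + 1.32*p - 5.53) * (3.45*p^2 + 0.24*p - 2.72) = 12.8685*p^4 + 5.4492*p^3 - 28.9073*p^2 - 4.9176*p + 15.0416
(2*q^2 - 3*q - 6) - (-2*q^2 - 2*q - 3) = 4*q^2 - q - 3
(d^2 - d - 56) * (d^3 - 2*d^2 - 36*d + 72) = d^5 - 3*d^4 - 90*d^3 + 220*d^2 + 1944*d - 4032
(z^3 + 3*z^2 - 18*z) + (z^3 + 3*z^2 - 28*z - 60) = 2*z^3 + 6*z^2 - 46*z - 60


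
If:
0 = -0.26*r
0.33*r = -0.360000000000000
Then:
No Solution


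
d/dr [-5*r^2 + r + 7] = 1 - 10*r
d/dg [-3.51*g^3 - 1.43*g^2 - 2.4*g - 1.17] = -10.53*g^2 - 2.86*g - 2.4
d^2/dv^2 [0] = 0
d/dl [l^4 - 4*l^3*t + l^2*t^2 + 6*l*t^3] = 4*l^3 - 12*l^2*t + 2*l*t^2 + 6*t^3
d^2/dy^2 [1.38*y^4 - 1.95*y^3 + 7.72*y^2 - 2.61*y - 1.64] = 16.56*y^2 - 11.7*y + 15.44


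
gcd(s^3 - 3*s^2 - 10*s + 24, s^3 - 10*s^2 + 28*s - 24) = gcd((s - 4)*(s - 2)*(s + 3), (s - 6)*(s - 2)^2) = s - 2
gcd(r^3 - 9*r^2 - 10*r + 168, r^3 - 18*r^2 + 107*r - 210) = r^2 - 13*r + 42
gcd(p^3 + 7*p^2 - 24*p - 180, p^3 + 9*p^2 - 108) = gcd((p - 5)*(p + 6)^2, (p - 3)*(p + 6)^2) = p^2 + 12*p + 36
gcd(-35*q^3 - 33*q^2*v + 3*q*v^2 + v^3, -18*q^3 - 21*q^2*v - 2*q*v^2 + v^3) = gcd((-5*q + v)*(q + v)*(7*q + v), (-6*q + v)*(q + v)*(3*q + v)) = q + v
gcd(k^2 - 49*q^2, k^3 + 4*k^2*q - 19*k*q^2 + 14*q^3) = k + 7*q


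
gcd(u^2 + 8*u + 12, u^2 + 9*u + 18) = u + 6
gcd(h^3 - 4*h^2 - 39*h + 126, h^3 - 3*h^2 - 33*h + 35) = h - 7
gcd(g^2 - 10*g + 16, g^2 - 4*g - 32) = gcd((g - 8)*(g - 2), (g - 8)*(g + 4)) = g - 8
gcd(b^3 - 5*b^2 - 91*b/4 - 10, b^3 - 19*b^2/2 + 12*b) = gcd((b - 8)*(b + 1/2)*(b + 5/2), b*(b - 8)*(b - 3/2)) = b - 8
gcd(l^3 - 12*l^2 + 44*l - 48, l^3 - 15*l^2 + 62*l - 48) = l - 6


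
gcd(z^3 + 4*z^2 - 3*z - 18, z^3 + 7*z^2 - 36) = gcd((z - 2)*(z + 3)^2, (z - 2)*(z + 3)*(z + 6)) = z^2 + z - 6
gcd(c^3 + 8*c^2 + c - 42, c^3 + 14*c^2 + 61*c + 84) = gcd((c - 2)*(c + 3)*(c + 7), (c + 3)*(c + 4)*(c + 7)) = c^2 + 10*c + 21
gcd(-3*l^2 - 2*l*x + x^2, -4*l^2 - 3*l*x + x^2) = l + x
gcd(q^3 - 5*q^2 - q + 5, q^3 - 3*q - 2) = q + 1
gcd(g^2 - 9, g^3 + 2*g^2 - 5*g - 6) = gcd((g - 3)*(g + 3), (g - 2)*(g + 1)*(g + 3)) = g + 3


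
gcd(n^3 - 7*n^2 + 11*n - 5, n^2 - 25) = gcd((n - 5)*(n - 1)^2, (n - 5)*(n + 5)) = n - 5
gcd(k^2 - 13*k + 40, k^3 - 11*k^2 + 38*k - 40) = k - 5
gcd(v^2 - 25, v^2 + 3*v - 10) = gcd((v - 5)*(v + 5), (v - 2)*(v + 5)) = v + 5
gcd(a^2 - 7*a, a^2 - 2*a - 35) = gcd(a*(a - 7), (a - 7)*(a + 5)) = a - 7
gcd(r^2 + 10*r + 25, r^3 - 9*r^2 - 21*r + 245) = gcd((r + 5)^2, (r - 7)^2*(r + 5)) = r + 5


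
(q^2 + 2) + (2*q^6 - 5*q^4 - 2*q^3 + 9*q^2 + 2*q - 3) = 2*q^6 - 5*q^4 - 2*q^3 + 10*q^2 + 2*q - 1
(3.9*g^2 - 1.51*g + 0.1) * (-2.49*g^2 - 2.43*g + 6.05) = -9.711*g^4 - 5.7171*g^3 + 27.0153*g^2 - 9.3785*g + 0.605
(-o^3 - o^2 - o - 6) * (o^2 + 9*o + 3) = -o^5 - 10*o^4 - 13*o^3 - 18*o^2 - 57*o - 18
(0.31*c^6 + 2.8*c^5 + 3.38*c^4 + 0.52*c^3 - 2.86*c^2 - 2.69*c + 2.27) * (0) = 0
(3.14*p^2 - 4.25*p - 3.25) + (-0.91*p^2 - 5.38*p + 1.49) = 2.23*p^2 - 9.63*p - 1.76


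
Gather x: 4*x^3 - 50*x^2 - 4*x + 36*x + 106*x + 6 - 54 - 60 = 4*x^3 - 50*x^2 + 138*x - 108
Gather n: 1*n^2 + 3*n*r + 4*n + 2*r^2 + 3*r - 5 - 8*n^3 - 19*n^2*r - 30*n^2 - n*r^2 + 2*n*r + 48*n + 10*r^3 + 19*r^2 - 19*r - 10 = -8*n^3 + n^2*(-19*r - 29) + n*(-r^2 + 5*r + 52) + 10*r^3 + 21*r^2 - 16*r - 15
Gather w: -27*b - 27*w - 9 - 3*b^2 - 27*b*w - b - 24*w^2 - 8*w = -3*b^2 - 28*b - 24*w^2 + w*(-27*b - 35) - 9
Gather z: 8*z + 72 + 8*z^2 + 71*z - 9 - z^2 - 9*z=7*z^2 + 70*z + 63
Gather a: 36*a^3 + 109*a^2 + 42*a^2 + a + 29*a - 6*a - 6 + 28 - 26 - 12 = 36*a^3 + 151*a^2 + 24*a - 16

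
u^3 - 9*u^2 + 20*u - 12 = (u - 6)*(u - 2)*(u - 1)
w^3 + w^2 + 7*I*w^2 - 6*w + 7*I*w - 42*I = (w - 2)*(w + 3)*(w + 7*I)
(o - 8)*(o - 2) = o^2 - 10*o + 16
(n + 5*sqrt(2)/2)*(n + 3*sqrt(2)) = n^2 + 11*sqrt(2)*n/2 + 15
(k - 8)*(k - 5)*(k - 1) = k^3 - 14*k^2 + 53*k - 40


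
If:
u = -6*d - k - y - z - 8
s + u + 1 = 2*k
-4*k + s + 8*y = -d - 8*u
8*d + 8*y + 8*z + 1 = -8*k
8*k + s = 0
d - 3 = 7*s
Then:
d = -83/54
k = 35/432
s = -35/54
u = -41/216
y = 145/288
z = 715/864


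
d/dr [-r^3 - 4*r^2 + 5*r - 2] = -3*r^2 - 8*r + 5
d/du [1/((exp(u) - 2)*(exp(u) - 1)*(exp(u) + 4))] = -((exp(u) - 2)*(exp(u) - 1) + (exp(u) - 2)*(exp(u) + 4) + (exp(u) - 1)*(exp(u) + 4))/(4*(exp(u) - 2)^2*(exp(u) + 4)^2*sinh(u/2)^2)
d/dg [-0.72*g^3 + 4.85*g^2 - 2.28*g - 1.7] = -2.16*g^2 + 9.7*g - 2.28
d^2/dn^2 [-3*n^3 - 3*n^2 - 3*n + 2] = -18*n - 6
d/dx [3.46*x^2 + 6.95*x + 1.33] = 6.92*x + 6.95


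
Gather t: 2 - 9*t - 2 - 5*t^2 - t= -5*t^2 - 10*t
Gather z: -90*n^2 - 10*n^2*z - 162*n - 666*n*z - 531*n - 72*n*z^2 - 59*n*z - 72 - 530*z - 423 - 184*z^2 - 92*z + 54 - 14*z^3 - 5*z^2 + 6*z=-90*n^2 - 693*n - 14*z^3 + z^2*(-72*n - 189) + z*(-10*n^2 - 725*n - 616) - 441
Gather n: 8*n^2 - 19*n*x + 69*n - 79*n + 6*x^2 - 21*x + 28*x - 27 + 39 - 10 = 8*n^2 + n*(-19*x - 10) + 6*x^2 + 7*x + 2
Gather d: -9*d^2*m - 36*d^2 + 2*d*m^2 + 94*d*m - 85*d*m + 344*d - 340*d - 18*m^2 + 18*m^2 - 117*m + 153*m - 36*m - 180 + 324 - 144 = d^2*(-9*m - 36) + d*(2*m^2 + 9*m + 4)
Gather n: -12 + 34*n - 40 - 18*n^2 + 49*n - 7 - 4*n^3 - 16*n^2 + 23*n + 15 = -4*n^3 - 34*n^2 + 106*n - 44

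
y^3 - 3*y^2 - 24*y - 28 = (y - 7)*(y + 2)^2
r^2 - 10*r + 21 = (r - 7)*(r - 3)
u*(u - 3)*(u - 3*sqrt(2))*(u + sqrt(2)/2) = u^4 - 5*sqrt(2)*u^3/2 - 3*u^3 - 3*u^2 + 15*sqrt(2)*u^2/2 + 9*u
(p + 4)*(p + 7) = p^2 + 11*p + 28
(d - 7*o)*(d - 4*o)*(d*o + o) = d^3*o - 11*d^2*o^2 + d^2*o + 28*d*o^3 - 11*d*o^2 + 28*o^3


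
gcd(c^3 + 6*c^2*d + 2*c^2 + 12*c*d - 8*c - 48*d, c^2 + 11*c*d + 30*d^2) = c + 6*d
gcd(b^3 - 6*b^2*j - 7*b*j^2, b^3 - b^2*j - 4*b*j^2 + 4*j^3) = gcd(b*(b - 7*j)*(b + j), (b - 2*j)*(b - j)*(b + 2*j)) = 1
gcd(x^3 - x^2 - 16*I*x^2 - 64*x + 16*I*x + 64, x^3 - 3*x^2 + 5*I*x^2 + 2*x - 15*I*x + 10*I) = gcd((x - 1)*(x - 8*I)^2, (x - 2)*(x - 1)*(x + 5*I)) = x - 1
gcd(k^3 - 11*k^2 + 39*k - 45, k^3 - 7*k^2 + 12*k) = k - 3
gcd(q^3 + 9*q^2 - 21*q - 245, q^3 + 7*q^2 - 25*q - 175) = q^2 + 2*q - 35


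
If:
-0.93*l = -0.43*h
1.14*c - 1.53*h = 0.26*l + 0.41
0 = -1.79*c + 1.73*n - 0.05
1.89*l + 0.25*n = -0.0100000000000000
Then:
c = 0.23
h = -0.09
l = -0.04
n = 0.27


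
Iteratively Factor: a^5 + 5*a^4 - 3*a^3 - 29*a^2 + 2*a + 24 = (a + 4)*(a^4 + a^3 - 7*a^2 - a + 6) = (a + 3)*(a + 4)*(a^3 - 2*a^2 - a + 2) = (a + 1)*(a + 3)*(a + 4)*(a^2 - 3*a + 2) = (a - 2)*(a + 1)*(a + 3)*(a + 4)*(a - 1)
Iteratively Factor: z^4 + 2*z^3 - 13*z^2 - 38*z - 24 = (z + 3)*(z^3 - z^2 - 10*z - 8) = (z + 2)*(z + 3)*(z^2 - 3*z - 4) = (z - 4)*(z + 2)*(z + 3)*(z + 1)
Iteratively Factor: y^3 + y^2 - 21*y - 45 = (y + 3)*(y^2 - 2*y - 15) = (y - 5)*(y + 3)*(y + 3)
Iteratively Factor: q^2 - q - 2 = (q - 2)*(q + 1)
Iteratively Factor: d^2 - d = (d)*(d - 1)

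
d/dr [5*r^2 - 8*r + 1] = 10*r - 8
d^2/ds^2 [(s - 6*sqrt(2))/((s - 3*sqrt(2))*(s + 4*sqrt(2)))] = 2*(s^3 - 18*sqrt(2)*s^2 + 36*s - 132*sqrt(2))/(s^6 + 3*sqrt(2)*s^5 - 66*s^4 - 142*sqrt(2)*s^3 + 1584*s^2 + 1728*sqrt(2)*s - 13824)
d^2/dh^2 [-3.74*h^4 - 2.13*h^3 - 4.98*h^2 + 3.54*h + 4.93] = -44.88*h^2 - 12.78*h - 9.96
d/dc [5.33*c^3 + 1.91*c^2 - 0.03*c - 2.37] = 15.99*c^2 + 3.82*c - 0.03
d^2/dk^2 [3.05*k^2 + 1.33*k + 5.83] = 6.10000000000000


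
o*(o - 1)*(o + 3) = o^3 + 2*o^2 - 3*o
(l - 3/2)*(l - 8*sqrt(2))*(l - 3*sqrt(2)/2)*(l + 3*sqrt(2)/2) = l^4 - 8*sqrt(2)*l^3 - 3*l^3/2 - 9*l^2/2 + 12*sqrt(2)*l^2 + 27*l/4 + 36*sqrt(2)*l - 54*sqrt(2)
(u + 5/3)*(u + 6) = u^2 + 23*u/3 + 10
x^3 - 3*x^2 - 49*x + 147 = (x - 7)*(x - 3)*(x + 7)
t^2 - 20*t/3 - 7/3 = (t - 7)*(t + 1/3)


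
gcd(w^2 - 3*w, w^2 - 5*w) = w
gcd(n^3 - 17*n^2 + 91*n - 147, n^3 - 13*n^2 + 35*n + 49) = n^2 - 14*n + 49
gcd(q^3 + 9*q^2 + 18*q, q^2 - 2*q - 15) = q + 3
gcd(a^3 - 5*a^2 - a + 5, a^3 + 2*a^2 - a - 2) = a^2 - 1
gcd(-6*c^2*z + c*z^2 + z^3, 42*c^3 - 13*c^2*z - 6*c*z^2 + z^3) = -6*c^2 + c*z + z^2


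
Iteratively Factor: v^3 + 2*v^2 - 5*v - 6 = (v + 1)*(v^2 + v - 6) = (v + 1)*(v + 3)*(v - 2)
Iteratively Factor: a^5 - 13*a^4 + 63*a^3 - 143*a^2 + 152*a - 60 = (a - 5)*(a^4 - 8*a^3 + 23*a^2 - 28*a + 12) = (a - 5)*(a - 2)*(a^3 - 6*a^2 + 11*a - 6) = (a - 5)*(a - 3)*(a - 2)*(a^2 - 3*a + 2) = (a - 5)*(a - 3)*(a - 2)^2*(a - 1)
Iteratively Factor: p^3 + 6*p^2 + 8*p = (p + 4)*(p^2 + 2*p) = (p + 2)*(p + 4)*(p)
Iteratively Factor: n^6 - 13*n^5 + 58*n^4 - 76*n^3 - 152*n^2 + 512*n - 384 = (n - 4)*(n^5 - 9*n^4 + 22*n^3 + 12*n^2 - 104*n + 96) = (n - 4)*(n - 2)*(n^4 - 7*n^3 + 8*n^2 + 28*n - 48) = (n - 4)*(n - 3)*(n - 2)*(n^3 - 4*n^2 - 4*n + 16) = (n - 4)*(n - 3)*(n - 2)*(n + 2)*(n^2 - 6*n + 8) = (n - 4)^2*(n - 3)*(n - 2)*(n + 2)*(n - 2)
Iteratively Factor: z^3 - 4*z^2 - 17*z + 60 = (z - 3)*(z^2 - z - 20) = (z - 5)*(z - 3)*(z + 4)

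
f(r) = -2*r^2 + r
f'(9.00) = -35.00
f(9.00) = -153.00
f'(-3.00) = 13.00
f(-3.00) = -21.00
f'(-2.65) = 11.60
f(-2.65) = -16.70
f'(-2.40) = 10.60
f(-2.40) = -13.92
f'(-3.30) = 14.20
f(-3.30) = -25.08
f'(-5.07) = 21.28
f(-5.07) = -56.48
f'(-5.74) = 23.96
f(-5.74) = -71.64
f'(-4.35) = 18.40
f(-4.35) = -42.20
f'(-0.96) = 4.84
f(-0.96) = -2.80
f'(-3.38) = 14.52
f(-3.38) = -26.23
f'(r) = 1 - 4*r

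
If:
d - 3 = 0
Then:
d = 3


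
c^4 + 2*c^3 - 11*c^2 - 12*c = c*(c - 3)*(c + 1)*(c + 4)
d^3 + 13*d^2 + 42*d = d*(d + 6)*(d + 7)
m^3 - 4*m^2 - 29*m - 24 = (m - 8)*(m + 1)*(m + 3)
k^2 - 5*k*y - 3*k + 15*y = (k - 3)*(k - 5*y)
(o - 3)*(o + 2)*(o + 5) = o^3 + 4*o^2 - 11*o - 30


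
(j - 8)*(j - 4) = j^2 - 12*j + 32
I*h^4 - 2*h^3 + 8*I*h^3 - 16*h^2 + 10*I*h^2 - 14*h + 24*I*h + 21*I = (h + 7)*(h - I)*(h + 3*I)*(I*h + I)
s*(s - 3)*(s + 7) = s^3 + 4*s^2 - 21*s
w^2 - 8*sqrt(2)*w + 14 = (w - 7*sqrt(2))*(w - sqrt(2))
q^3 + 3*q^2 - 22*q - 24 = (q - 4)*(q + 1)*(q + 6)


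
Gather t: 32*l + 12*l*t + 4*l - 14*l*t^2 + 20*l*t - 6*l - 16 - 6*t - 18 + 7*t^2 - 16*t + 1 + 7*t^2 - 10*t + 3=30*l + t^2*(14 - 14*l) + t*(32*l - 32) - 30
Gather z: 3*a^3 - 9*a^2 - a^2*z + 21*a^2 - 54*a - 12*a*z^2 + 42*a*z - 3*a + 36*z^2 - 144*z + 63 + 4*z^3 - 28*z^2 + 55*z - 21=3*a^3 + 12*a^2 - 57*a + 4*z^3 + z^2*(8 - 12*a) + z*(-a^2 + 42*a - 89) + 42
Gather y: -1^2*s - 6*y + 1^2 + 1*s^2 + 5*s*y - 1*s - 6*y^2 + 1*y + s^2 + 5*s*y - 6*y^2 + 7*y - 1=2*s^2 - 2*s - 12*y^2 + y*(10*s + 2)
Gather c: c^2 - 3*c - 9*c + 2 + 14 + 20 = c^2 - 12*c + 36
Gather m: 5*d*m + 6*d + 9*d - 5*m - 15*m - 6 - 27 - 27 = 15*d + m*(5*d - 20) - 60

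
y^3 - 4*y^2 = y^2*(y - 4)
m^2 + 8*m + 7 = (m + 1)*(m + 7)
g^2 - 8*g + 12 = (g - 6)*(g - 2)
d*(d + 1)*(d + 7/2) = d^3 + 9*d^2/2 + 7*d/2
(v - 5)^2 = v^2 - 10*v + 25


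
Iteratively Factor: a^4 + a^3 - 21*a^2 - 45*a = (a + 3)*(a^3 - 2*a^2 - 15*a) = (a + 3)^2*(a^2 - 5*a) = (a - 5)*(a + 3)^2*(a)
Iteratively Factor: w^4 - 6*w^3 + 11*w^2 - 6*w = (w)*(w^3 - 6*w^2 + 11*w - 6) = w*(w - 1)*(w^2 - 5*w + 6) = w*(w - 2)*(w - 1)*(w - 3)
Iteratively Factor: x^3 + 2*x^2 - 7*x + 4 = (x - 1)*(x^2 + 3*x - 4) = (x - 1)*(x + 4)*(x - 1)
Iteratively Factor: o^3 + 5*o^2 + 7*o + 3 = (o + 3)*(o^2 + 2*o + 1) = (o + 1)*(o + 3)*(o + 1)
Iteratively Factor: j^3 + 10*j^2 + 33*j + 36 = (j + 3)*(j^2 + 7*j + 12) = (j + 3)*(j + 4)*(j + 3)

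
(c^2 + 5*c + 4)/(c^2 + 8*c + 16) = (c + 1)/(c + 4)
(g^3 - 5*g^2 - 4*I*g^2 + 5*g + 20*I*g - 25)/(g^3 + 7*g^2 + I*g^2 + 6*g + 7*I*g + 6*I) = (g^2 - 5*g*(1 + I) + 25*I)/(g^2 + 7*g + 6)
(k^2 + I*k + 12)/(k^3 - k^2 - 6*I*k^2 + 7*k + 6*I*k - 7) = (k^2 + I*k + 12)/(k^3 - k^2*(1 + 6*I) + k*(7 + 6*I) - 7)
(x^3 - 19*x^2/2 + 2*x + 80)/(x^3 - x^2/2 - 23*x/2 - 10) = (x - 8)/(x + 1)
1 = 1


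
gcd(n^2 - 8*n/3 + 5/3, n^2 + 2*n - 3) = n - 1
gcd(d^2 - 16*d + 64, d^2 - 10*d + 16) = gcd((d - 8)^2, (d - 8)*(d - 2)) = d - 8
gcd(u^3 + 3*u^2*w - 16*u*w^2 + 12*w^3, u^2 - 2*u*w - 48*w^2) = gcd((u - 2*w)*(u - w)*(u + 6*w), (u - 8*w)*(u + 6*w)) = u + 6*w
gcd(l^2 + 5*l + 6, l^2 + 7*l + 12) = l + 3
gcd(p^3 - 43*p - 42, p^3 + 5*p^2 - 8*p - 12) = p^2 + 7*p + 6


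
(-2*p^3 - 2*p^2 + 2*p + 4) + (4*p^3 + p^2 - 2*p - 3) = 2*p^3 - p^2 + 1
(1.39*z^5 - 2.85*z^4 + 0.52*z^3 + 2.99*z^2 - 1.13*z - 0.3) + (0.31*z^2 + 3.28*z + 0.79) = 1.39*z^5 - 2.85*z^4 + 0.52*z^3 + 3.3*z^2 + 2.15*z + 0.49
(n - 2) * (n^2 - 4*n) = n^3 - 6*n^2 + 8*n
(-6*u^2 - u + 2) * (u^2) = -6*u^4 - u^3 + 2*u^2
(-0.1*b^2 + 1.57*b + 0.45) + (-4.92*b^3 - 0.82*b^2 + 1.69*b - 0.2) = -4.92*b^3 - 0.92*b^2 + 3.26*b + 0.25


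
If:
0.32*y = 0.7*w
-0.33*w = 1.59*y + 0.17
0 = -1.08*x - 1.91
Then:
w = -0.04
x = -1.77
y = -0.10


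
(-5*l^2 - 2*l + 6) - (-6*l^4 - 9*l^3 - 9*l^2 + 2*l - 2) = 6*l^4 + 9*l^3 + 4*l^2 - 4*l + 8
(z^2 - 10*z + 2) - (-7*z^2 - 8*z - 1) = 8*z^2 - 2*z + 3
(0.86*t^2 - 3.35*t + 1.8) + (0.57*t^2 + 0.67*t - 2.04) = 1.43*t^2 - 2.68*t - 0.24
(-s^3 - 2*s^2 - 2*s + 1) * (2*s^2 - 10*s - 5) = -2*s^5 + 6*s^4 + 21*s^3 + 32*s^2 - 5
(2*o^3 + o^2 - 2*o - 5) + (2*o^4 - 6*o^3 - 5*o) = 2*o^4 - 4*o^3 + o^2 - 7*o - 5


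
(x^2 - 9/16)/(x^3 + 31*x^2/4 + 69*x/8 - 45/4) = (4*x + 3)/(2*(2*x^2 + 17*x + 30))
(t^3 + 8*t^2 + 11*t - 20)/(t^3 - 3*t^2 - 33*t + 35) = (t + 4)/(t - 7)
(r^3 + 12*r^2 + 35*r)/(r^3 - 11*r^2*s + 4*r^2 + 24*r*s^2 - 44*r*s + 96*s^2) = r*(r^2 + 12*r + 35)/(r^3 - 11*r^2*s + 4*r^2 + 24*r*s^2 - 44*r*s + 96*s^2)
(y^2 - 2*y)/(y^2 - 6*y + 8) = y/(y - 4)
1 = 1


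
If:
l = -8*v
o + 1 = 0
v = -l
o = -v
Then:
No Solution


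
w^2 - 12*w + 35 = (w - 7)*(w - 5)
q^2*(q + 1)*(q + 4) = q^4 + 5*q^3 + 4*q^2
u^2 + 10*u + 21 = (u + 3)*(u + 7)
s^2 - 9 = (s - 3)*(s + 3)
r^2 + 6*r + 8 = (r + 2)*(r + 4)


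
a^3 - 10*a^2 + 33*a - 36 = (a - 4)*(a - 3)^2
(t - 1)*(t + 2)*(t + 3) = t^3 + 4*t^2 + t - 6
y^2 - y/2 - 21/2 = (y - 7/2)*(y + 3)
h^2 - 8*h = h*(h - 8)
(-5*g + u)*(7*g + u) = -35*g^2 + 2*g*u + u^2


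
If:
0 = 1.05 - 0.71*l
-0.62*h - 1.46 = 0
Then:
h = -2.35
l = 1.48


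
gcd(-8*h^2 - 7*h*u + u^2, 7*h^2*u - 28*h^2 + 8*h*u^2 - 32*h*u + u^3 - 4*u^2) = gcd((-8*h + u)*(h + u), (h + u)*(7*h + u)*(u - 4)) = h + u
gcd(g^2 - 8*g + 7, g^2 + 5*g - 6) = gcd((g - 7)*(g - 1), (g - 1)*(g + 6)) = g - 1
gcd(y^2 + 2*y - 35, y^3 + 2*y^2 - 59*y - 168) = y + 7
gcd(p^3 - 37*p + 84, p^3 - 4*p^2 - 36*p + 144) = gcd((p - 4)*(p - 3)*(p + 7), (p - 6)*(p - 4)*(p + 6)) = p - 4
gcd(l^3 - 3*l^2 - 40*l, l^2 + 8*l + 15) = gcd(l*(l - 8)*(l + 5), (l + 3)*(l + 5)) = l + 5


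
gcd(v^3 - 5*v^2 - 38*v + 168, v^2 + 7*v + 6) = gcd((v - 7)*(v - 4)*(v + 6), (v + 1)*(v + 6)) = v + 6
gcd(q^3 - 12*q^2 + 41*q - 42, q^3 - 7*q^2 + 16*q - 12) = q^2 - 5*q + 6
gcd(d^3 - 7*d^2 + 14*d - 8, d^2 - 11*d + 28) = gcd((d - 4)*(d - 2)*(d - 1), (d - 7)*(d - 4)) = d - 4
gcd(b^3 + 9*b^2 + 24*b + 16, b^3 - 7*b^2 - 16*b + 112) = b + 4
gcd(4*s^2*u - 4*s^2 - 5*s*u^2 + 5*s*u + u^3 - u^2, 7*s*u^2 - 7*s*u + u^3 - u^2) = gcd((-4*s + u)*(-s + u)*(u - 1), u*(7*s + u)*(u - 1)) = u - 1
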